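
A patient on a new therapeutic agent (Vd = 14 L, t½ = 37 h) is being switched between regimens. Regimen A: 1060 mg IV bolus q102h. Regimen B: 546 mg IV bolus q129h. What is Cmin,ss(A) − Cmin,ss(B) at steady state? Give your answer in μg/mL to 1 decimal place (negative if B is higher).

Regimen A: f = (1/2)^(102/37) ≈ 0.1480; Cmin,ss = (1060/14)·f/(1−f) ≈ 13.152 μg/mL.
Regimen B: f = (1/2)^(129/37) ≈ 0.0892; Cmin,ss = (546/14)·f/(1−f) ≈ 3.819 μg/mL.
Difference ≈ 13.152 − 3.819 ≈ 9.333 μg/mL.

9.3 μg/mL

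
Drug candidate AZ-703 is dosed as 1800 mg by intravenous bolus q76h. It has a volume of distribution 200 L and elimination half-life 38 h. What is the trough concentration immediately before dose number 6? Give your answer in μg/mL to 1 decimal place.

f = (1/2)^(τ/t½) = (1/2)^(76/38) ≈ 0.2500.
C₀ = D/Vd = 1800/200 ≈ 9.000 μg/mL.
Before the 6th dose, 5 doses have been given. Superposition: Cmin = C₀·(f + f² + … + f^5).
≈ 9.000 × (0.2500 + 0.0625 + 0.0156 + 0.0039 + 0.0010) ≈ 9.000 × 0.3330 ≈ 2.997 μg/mL.

3.0 μg/mL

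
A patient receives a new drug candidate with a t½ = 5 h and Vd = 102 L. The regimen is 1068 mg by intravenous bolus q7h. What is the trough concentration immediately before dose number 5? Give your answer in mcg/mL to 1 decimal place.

f = (1/2)^(τ/t½) = (1/2)^(7/5) ≈ 0.3789.
C₀ = D/Vd = 1068/102 ≈ 10.471 mcg/mL.
Before the 5th dose, 4 doses have been given. Superposition: Cmin = C₀·(f + f² + … + f^4).
≈ 10.471 × (0.3789 + 0.1436 + 0.0544 + 0.0206) ≈ 10.471 × 0.5975 ≈ 6.256 mcg/mL.

6.3 mcg/mL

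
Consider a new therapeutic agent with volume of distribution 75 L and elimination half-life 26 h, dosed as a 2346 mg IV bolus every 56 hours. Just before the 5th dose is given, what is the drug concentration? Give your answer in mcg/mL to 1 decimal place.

f = (1/2)^(τ/t½) = (1/2)^(56/26) ≈ 0.2247.
C₀ = D/Vd = 2346/75 ≈ 31.280 mcg/mL.
Before the 5th dose, 4 doses have been given. Superposition: Cmin = C₀·(f + f² + … + f^4).
≈ 31.280 × (0.2247 + 0.0505 + 0.0113 + 0.0025) ≈ 31.280 × 0.2890 ≈ 9.040 mcg/mL.

9.0 mcg/mL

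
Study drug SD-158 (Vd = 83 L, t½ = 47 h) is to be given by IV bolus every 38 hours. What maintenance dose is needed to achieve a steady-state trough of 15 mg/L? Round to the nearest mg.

935 mg

τ/t½ = 38/47 ≈ 0.80851, so f = (1/2)^(38/47) ≈ 0.570971.
Cmin,ss = (D/Vd)·f/(1−f), so D = Cmin,ss·Vd·(1−f)/f.
D = 15 × 83 × (1−f)/f ≈ 15 × 83 × 0.75140 ≈ 935.49 mg.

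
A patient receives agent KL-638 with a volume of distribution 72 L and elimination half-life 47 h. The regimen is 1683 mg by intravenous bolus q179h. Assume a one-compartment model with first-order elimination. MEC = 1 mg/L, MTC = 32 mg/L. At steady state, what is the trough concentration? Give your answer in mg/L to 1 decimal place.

τ/t½ = 179/47 ≈ 3.8085, so fraction remaining f = (1/2)^(179/47) ≈ 0.0714.
Single-dose peak C₀ = D/Vd = 1683/72 ≈ 23.375 mg/L.
Steady-state trough Cmin,ss = C₀·f/(1−f) ≈ 23.375 × 0.0714/0.9286 ≈ 1.797 mg/L.
Trough 1.8 mg/L vs MEC 1 mg/L: adequate.

1.8 mg/L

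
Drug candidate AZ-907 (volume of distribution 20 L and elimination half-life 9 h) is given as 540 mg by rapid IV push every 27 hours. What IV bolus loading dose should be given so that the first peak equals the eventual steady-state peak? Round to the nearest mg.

f = (1/2)^(27/9) ≈ 0.125000; accumulation ratio R = 1/(1−f) ≈ 1.14286.
Loading dose to hit Cmax,ss on first dose: D_load = D_maint·R ≈ 540 × 1.14286 ≈ 617.14 mg.

617 mg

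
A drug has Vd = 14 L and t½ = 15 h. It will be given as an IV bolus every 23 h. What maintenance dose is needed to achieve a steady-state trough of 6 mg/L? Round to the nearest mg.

τ/t½ = 23/15 ≈ 1.5333, so f = (1/2)^(23/15) ≈ 0.345478.
Cmin,ss = (D/Vd)·f/(1−f), so D = Cmin,ss·Vd·(1−f)/f.
D = 6 × 14 × (1−f)/f ≈ 6 × 14 × 1.89454 ≈ 159.14 mg.

159 mg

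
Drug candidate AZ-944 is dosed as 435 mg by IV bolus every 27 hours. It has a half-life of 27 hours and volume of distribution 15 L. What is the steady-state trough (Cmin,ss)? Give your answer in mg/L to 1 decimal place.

τ = 27 h = 1 half-life, so f = (1/2)^1 = 0.5.
Accumulation ratio R = 1/(1 − f) = 1/0.5 = 2/1.
Single-dose peak C₀ = D/Vd = 435/15 = 29 mg/L.
Steady-state peak Cmax,ss = C₀·R = 29 × 2/1 ≈ 58.000 mg/L.
Steady-state trough Cmin,ss = Cmax,ss·f ≈ 58.000 × 0.5 ≈ 29.000 mg/L.

29.0 mg/L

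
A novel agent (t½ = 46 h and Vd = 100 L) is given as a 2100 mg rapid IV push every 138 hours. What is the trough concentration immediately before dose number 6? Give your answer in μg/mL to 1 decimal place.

f = (1/2)^(τ/t½) = (1/2)^(138/46) ≈ 0.1250.
C₀ = D/Vd = 2100/100 ≈ 21.000 μg/mL.
Before the 6th dose, 5 doses have been given. Superposition: Cmin = C₀·(f + f² + … + f^5).
≈ 21.000 × (0.1250 + 0.0156 + 0.0020 + 0.0002 + 0.0000) ≈ 21.000 × 0.1428 ≈ 2.999 μg/mL.

3.0 μg/mL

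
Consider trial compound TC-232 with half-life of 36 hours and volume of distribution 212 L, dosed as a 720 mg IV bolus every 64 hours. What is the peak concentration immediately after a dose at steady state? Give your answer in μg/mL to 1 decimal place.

Over one 64-h interval, 64/36 ≈ 1.7778 half-lives elapse, leaving f ≈ 0.2916 of each dose.
At steady state, accumulation factor R = 1/(1 − e^(−kτ)) ≈ 1.4116.
Single-dose peak C₀ = D/Vd = 720/212 ≈ 3.396 μg/mL.
Steady-state peak Cmax,ss = C₀·R ≈ 3.396 × 1.4116 ≈ 4.794 μg/mL.

4.8 μg/mL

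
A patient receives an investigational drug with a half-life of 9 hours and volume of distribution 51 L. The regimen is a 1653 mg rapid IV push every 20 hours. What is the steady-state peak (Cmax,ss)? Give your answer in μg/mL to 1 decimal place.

41.3 μg/mL

k = ln2/t½ = ln2/9 ≈ 0.077016 h⁻¹; fraction remaining f = e^(−kτ) = e^(−0.077016×20) ≈ 0.2143.
At steady state, accumulation factor R = 1/(1 − e^(−kτ)) ≈ 1.2728.
Single-dose peak C₀ = D/Vd = 1653/51 ≈ 32.412 μg/mL.
Steady-state peak Cmax,ss = C₀·R ≈ 32.412 × 1.2728 ≈ 41.254 μg/mL.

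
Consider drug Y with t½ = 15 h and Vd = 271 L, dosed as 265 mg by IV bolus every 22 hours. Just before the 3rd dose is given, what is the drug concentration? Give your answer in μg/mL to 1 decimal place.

0.5 μg/mL

f = (1/2)^(τ/t½) = (1/2)^(22/15) ≈ 0.3618.
C₀ = D/Vd = 265/271 ≈ 0.978 μg/mL.
Before the 3rd dose, 2 doses have been given. Superposition: Cmin = C₀·(f + f²).
≈ 0.978 × (0.3618 + 0.1309) ≈ 0.978 × 0.4927 ≈ 0.482 μg/mL.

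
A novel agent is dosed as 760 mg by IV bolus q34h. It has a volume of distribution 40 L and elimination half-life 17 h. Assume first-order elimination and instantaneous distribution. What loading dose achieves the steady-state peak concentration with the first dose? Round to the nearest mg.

1013 mg

f = (1/2)^(34/17) ≈ 0.250000; accumulation ratio R = 1/(1−f) ≈ 1.33333.
Loading dose to hit Cmax,ss on first dose: D_load = D_maint·R ≈ 760 × 1.33333 ≈ 1013.33 mg.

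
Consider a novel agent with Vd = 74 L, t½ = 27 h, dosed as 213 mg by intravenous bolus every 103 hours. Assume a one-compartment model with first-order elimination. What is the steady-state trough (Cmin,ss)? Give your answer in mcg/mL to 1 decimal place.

0.2 mcg/mL

k = ln2/t½ = ln2/27 ≈ 0.025672 h⁻¹; fraction remaining f = e^(−kτ) = e^(−0.025672×103) ≈ 0.0711.
At steady state, accumulation factor R = 1/(1 − e^(−kτ)) ≈ 1.0765.
Single-dose peak C₀ = D/Vd = 213/74 ≈ 2.878 mcg/mL.
Steady-state peak Cmax,ss = C₀·R ≈ 2.878 × 1.0765 ≈ 3.098 mcg/mL.
Steady-state trough Cmin,ss = Cmax,ss·f ≈ 3.098 × 0.0711 ≈ 0.220 mcg/mL.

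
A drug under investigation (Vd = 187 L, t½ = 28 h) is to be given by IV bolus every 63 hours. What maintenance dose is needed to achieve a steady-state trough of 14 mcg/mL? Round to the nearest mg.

τ/t½ = 63/28 ≈ 2.25, so f = (1/2)^(63/28) ≈ 0.210224.
Cmin,ss = (D/Vd)·f/(1−f), so D = Cmin,ss·Vd·(1−f)/f.
D = 14 × 187 × (1−f)/f ≈ 14 × 187 × 3.75683 ≈ 9835.38 mg.

9835 mg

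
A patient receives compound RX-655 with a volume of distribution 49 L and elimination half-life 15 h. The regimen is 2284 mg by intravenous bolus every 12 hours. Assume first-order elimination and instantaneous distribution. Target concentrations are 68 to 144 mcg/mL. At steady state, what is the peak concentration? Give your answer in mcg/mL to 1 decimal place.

Over one 12-h interval, 12/15 ≈ 0.8 half-lives elapse, leaving f ≈ 0.5743 of each dose.
Accumulation ratio R = 1/(1 − f) ≈ 1/0.4257 ≈ 2.3491.
Each bolus raises the concentration by D/Vd = 2284/49 ≈ 46.612 mcg/mL.
Steady-state peak Cmax,ss = C₀·R ≈ 46.612 × 2.3491 ≈ 109.496 mcg/mL.
Peak 109.5 mcg/mL vs MTC 144 mcg/mL: below toxic threshold.

109.5 mcg/mL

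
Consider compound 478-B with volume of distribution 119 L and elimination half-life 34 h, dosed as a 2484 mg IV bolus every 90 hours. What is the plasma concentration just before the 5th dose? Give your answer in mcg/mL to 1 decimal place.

f = (1/2)^(τ/t½) = (1/2)^(90/34) ≈ 0.1596.
C₀ = D/Vd = 2484/119 ≈ 20.874 mcg/mL.
Before the 5th dose, 4 doses have been given. Superposition: Cmin = C₀·(f + f² + … + f^4).
≈ 20.874 × (0.1596 + 0.0255 + 0.0041 + 0.0006) ≈ 20.874 × 0.1898 ≈ 3.962 mcg/mL.

4.0 mcg/mL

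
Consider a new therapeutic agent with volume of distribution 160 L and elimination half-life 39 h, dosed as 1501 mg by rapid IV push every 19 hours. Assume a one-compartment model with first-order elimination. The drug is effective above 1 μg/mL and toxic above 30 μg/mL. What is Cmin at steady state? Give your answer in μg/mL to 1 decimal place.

23.4 μg/mL

k = ln2/t½ = ln2/39 ≈ 0.017773 h⁻¹; fraction remaining f = e^(−kτ) = e^(−0.017773×19) ≈ 0.7134.
Single-dose peak C₀ = D/Vd = 1501/160 ≈ 9.381 μg/mL.
Steady-state trough Cmin,ss = C₀·f/(1−f) ≈ 9.381 × 0.7134/0.2866 ≈ 23.351 μg/mL.
Trough 23.4 μg/mL vs MEC 1 μg/mL: adequate.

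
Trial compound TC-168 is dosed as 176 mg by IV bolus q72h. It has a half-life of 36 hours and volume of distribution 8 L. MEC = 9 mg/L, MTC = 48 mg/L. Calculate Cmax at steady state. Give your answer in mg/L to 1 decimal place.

τ = 72 h = 2 half-lives, so f = (1/2)^2 = 0.25.
Accumulation ratio R = 1/(1 − f) = 1/0.75 = 4/3.
Single-dose peak C₀ = D/Vd = 176/8 = 22 mg/L.
Steady-state peak Cmax,ss = C₀·R = 22 × 4/3 ≈ 29.333 mg/L.
Peak 29.3 mg/L vs MTC 48 mg/L: below toxic threshold.

29.3 mg/L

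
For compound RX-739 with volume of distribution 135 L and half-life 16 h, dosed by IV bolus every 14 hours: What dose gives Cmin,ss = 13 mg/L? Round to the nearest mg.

τ/t½ = 14/16 ≈ 0.875, so f = (1/2)^(14/16) ≈ 0.545254.
Cmin,ss = (D/Vd)·f/(1−f), so D = Cmin,ss·Vd·(1−f)/f.
D = 13 × 135 × (1−f)/f ≈ 13 × 135 × 0.83401 ≈ 1463.69 mg.

1464 mg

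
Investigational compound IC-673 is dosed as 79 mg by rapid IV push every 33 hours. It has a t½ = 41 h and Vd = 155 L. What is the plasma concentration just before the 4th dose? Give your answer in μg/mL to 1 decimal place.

0.6 μg/mL

f = (1/2)^(τ/t½) = (1/2)^(33/41) ≈ 0.5724.
C₀ = D/Vd = 79/155 ≈ 0.510 μg/mL.
Before the 4th dose, 3 doses have been given. Superposition: Cmin = C₀·(f + f² + … + f^3).
≈ 0.510 × (0.5724 + 0.3276 + 0.1875) ≈ 0.510 × 1.0875 ≈ 0.555 μg/mL.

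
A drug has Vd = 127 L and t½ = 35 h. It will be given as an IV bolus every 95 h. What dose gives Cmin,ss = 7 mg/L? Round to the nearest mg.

τ/t½ = 95/35 ≈ 2.7143, so f = (1/2)^(95/35) ≈ 0.152377.
Cmin,ss = (D/Vd)·f/(1−f), so D = Cmin,ss·Vd·(1−f)/f.
D = 7 × 127 × (1−f)/f ≈ 7 × 127 × 5.56267 ≈ 4945.21 mg.

4945 mg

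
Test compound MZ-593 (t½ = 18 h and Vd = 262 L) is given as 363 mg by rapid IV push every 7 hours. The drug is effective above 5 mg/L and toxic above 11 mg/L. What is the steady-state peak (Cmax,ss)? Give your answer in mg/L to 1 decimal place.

τ/t½ = 7/18 ≈ 0.38889, so fraction remaining f = (1/2)^(7/18) ≈ 0.7637.
Accumulation ratio R = 1/(1 − f) ≈ 1/0.2363 ≈ 4.2319.
Each bolus raises the concentration by D/Vd = 363/262 ≈ 1.385 mg/L.
Cmax,ss = C₀/(1 − f) ≈ 1.385/0.2363 ≈ 5.861 mg/L.
Peak 5.9 mg/L vs MTC 11 mg/L: below toxic threshold.

5.9 mg/L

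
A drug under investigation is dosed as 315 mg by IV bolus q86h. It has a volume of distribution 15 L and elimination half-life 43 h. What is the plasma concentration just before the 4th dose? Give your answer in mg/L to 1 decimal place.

6.9 mg/L

f = (1/2)^(τ/t½) = (1/2)^(86/43) ≈ 0.2500.
C₀ = D/Vd = 315/15 ≈ 21.000 mg/L.
Before the 4th dose, 3 doses have been given. Superposition: Cmin = C₀·(f + f² + … + f^3).
≈ 21.000 × (0.2500 + 0.0625 + 0.0156) ≈ 21.000 × 0.3281 ≈ 6.890 mg/L.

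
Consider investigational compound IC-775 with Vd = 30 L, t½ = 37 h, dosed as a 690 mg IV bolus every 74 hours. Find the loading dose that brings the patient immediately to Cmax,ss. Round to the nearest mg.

920 mg

f = (1/2)^(74/37) ≈ 0.250000; accumulation ratio R = 1/(1−f) ≈ 1.33333.
Loading dose to hit Cmax,ss on first dose: D_load = D_maint·R ≈ 690 × 1.33333 ≈ 920.00 mg.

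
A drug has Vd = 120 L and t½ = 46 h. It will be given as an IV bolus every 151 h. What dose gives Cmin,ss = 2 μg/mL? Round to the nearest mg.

τ/t½ = 151/46 ≈ 3.2826, so f = (1/2)^(151/46) ≈ 0.102763.
Cmin,ss = (D/Vd)·f/(1−f), so D = Cmin,ss·Vd·(1−f)/f.
D = 2 × 120 × (1−f)/f ≈ 2 × 120 × 8.73113 ≈ 2095.47 mg.

2095 mg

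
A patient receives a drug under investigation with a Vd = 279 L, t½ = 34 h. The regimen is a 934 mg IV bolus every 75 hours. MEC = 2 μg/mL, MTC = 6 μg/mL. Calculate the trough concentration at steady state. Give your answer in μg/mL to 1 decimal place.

0.9 μg/mL

τ/t½ = 75/34 ≈ 2.2059, so fraction remaining f = (1/2)^(75/34) ≈ 0.2168.
At steady state, accumulation factor R = 1/(1 − e^(−kτ)) ≈ 1.2768.
Single-dose peak C₀ = D/Vd = 934/279 ≈ 3.348 μg/mL.
Steady-state peak Cmax,ss = C₀·R ≈ 3.348 × 1.2768 ≈ 4.275 μg/mL.
Steady-state trough Cmin,ss = Cmax,ss·f ≈ 4.275 × 0.2168 ≈ 0.927 μg/mL.
Trough 0.9 μg/mL vs MEC 2 μg/mL: subtherapeutic.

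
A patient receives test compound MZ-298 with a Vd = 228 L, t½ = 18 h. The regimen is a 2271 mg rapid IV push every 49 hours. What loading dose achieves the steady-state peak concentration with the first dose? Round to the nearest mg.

2677 mg

f = (1/2)^(49/18) ≈ 0.151541; accumulation ratio R = 1/(1−f) ≈ 1.17861.
Loading dose to hit Cmax,ss on first dose: D_load = D_maint·R ≈ 2271 × 1.17861 ≈ 2676.62 mg.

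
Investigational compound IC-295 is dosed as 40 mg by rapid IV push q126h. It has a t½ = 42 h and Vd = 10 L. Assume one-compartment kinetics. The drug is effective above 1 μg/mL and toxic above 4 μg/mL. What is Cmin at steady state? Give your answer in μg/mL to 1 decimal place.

0.6 μg/mL

The dosing interval is 3 half-lives, so f = 2^(−3) = 0.125.
Accumulation ratio R = 1/(1 − f) = 1/0.875 = 8/7.
Single-dose peak C₀ = D/Vd = 40/10 = 4 μg/mL.
Steady-state peak Cmax,ss = C₀·R = 4 × 8/7 ≈ 4.571 μg/mL.
Steady-state trough Cmin,ss = Cmax,ss·f ≈ 4.571 × 0.125 ≈ 0.571 μg/mL.
Trough 0.6 μg/mL vs MEC 1 μg/mL: subtherapeutic.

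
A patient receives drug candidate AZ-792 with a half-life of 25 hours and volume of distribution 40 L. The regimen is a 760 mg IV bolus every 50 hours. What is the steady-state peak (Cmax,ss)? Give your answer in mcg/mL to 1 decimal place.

25.3 mcg/mL

The dosing interval is 2 half-lives, so f = 2^(−2) = 0.25.
At steady state, R = 1/(1 − 0.25) = 4/3.
Single-dose peak C₀ = D/Vd = 760/40 = 19 mcg/mL.
Steady-state peak Cmax,ss = C₀·R = 19 × 4/3 ≈ 25.333 mcg/mL.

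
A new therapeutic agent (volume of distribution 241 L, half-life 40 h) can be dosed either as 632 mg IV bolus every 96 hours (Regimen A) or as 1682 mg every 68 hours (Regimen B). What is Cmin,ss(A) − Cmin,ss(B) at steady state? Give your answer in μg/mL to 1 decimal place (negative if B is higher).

-2.5 μg/mL

Regimen A: f = (1/2)^(96/40) ≈ 0.1895; Cmin,ss = (632/241)·f/(1−f) ≈ 0.613 μg/mL.
Regimen B: f = (1/2)^(68/40) ≈ 0.3078; Cmin,ss = (1682/241)·f/(1−f) ≈ 3.103 μg/mL.
Difference ≈ 0.613 − 3.103 ≈ -2.490 μg/mL.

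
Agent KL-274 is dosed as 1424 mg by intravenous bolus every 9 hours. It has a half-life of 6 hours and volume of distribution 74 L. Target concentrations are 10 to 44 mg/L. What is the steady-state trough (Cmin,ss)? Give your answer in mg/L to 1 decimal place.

τ/t½ = 9/6 ≈ 1.5, so fraction remaining f = (1/2)^(9/6) ≈ 0.3536.
Accumulation ratio R = 1/(1 − f) ≈ 1/0.6464 ≈ 1.5470.
Single-dose peak C₀ = D/Vd = 1424/74 ≈ 19.243 mg/L.
Steady-state peak Cmax,ss = C₀·R ≈ 19.243 × 1.5470 ≈ 29.769 mg/L.
Steady-state trough Cmin,ss = Cmax,ss·f ≈ 29.769 × 0.3536 ≈ 10.526 mg/L.
Trough 10.5 mg/L vs MEC 10 mg/L: adequate.

10.5 mg/L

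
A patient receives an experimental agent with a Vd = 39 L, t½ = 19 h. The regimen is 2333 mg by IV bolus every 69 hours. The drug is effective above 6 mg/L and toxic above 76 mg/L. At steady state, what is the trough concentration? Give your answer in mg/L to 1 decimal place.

5.3 mg/L

k = ln2/t½ = ln2/19 ≈ 0.036481 h⁻¹; fraction remaining f = e^(−kτ) = e^(−0.036481×69) ≈ 0.0807.
Each bolus raises the concentration by D/Vd = 2333/39 ≈ 59.821 mg/L.
Steady-state trough Cmin,ss = C₀·f/(1−f) ≈ 59.821 × 0.0807/0.9193 ≈ 5.251 mg/L.
Trough 5.3 mg/L vs MEC 6 mg/L: subtherapeutic.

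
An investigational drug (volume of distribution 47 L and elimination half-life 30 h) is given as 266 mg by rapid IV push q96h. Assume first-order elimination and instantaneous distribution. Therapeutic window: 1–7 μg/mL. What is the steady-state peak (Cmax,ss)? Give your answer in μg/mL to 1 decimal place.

τ/t½ = 96/30 ≈ 3.2, so fraction remaining f = (1/2)^(96/30) ≈ 0.1088.
Accumulation ratio R = 1/(1 − f) ≈ 1/0.8912 ≈ 1.1221.
Single-dose peak C₀ = D/Vd = 266/47 ≈ 5.660 μg/mL.
Steady-state peak Cmax,ss = C₀·R ≈ 5.660 × 1.1221 ≈ 6.351 μg/mL.
Peak 6.4 μg/mL vs MTC 7 μg/mL: below toxic threshold.

6.4 μg/mL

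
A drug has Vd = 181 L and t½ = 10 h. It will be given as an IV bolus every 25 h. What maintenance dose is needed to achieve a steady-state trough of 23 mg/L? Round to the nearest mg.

τ/t½ = 25/10 ≈ 2.5, so f = (1/2)^(25/10) ≈ 0.176777.
Cmin,ss = (D/Vd)·f/(1−f), so D = Cmin,ss·Vd·(1−f)/f.
D = 23 × 181 × (1−f)/f ≈ 23 × 181 × 4.65684 ≈ 19386.42 mg.

19386 mg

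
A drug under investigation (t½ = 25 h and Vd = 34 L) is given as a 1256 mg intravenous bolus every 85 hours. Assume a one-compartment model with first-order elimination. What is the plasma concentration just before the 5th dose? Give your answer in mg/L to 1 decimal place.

f = (1/2)^(τ/t½) = (1/2)^(85/25) ≈ 0.0947.
C₀ = D/Vd = 1256/34 ≈ 36.941 mg/L.
Before the 5th dose, 4 doses have been given. Superposition: Cmin = C₀·(f + f² + … + f^4).
≈ 36.941 × (0.0947 + 0.0090 + 0.0008 + 0.0001) ≈ 36.941 × 0.1046 ≈ 3.864 mg/L.

3.9 mg/L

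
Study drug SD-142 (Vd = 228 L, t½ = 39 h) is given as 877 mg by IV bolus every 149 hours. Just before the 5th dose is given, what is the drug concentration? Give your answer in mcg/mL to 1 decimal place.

0.3 mcg/mL

f = (1/2)^(τ/t½) = (1/2)^(149/39) ≈ 0.0708.
C₀ = D/Vd = 877/228 ≈ 3.846 mcg/mL.
Before the 5th dose, 4 doses have been given. Superposition: Cmin = C₀·(f + f² + … + f^4).
≈ 3.846 × (0.0708 + 0.0050 + 0.0004 + 0.0000) ≈ 3.846 × 0.0762 ≈ 0.293 mcg/mL.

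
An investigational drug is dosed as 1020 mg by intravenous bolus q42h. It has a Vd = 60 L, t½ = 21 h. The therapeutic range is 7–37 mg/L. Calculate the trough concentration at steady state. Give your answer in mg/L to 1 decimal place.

τ = 42 h = 2 half-lives, so f = (1/2)^2 = 0.25.
At steady state, R = 1/(1 − 0.25) = 4/3.
Single-dose peak C₀ = D/Vd = 1020/60 = 17 mg/L.
Steady-state peak Cmax,ss = C₀·R = 17 × 4/3 ≈ 22.667 mg/L.
Steady-state trough Cmin,ss = Cmax,ss·f ≈ 22.667 × 0.25 ≈ 5.667 mg/L.
Trough 5.7 mg/L vs MEC 7 mg/L: subtherapeutic.

5.7 mg/L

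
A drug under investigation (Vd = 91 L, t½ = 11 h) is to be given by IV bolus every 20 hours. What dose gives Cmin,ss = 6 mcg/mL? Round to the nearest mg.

τ/t½ = 20/11 ≈ 1.8182, so f = (1/2)^(20/11) ≈ 0.283578.
Cmin,ss = (D/Vd)·f/(1−f), so D = Cmin,ss·Vd·(1−f)/f.
D = 6 × 91 × (1−f)/f ≈ 6 × 91 × 2.52637 ≈ 1379.40 mg.

1379 mg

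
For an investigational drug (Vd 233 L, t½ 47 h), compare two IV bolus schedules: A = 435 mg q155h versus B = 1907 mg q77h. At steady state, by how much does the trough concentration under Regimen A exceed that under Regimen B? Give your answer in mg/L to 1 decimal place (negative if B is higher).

-3.7 mg/L

Regimen A: f = (1/2)^(155/47) ≈ 0.1017; Cmin,ss = (435/233)·f/(1−f) ≈ 0.211 mg/L.
Regimen B: f = (1/2)^(77/47) ≈ 0.3212; Cmin,ss = (1907/233)·f/(1−f) ≈ 3.873 mg/L.
Difference ≈ 0.211 − 3.873 ≈ -3.662 mg/L.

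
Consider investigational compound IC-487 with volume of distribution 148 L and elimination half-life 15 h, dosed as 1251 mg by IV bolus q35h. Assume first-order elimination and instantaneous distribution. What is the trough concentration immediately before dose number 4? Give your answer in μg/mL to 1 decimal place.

2.1 μg/mL

f = (1/2)^(τ/t½) = (1/2)^(35/15) ≈ 0.1984.
C₀ = D/Vd = 1251/148 ≈ 8.453 μg/mL.
Before the 4th dose, 3 doses have been given. Superposition: Cmin = C₀·(f + f² + … + f^3).
≈ 8.453 × (0.1984 + 0.0394 + 0.0078) ≈ 8.453 × 0.2456 ≈ 2.076 μg/mL.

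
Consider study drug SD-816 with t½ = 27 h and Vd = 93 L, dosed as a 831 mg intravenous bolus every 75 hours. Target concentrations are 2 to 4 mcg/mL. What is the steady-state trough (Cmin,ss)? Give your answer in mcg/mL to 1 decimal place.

k = ln2/t½ = ln2/27 ≈ 0.025672 h⁻¹; fraction remaining f = e^(−kτ) = e^(−0.025672×75) ≈ 0.1458.
At steady state, accumulation factor R = 1/(1 − e^(−kτ)) ≈ 1.1707.
Each bolus raises the concentration by D/Vd = 831/93 ≈ 8.935 mcg/mL.
Cmax,ss = C₀/(1 − f) ≈ 8.935/0.8542 ≈ 10.460 mcg/mL.
Steady-state trough Cmin,ss = Cmax,ss·f ≈ 10.460 × 0.1458 ≈ 1.525 mcg/mL.
Trough 1.5 mcg/mL vs MEC 2 mcg/mL: subtherapeutic.

1.5 mcg/mL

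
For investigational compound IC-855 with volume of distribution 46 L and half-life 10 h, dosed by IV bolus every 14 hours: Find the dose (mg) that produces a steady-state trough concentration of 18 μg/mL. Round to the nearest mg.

τ/t½ = 14/10 ≈ 1.4, so f = (1/2)^(14/10) ≈ 0.378929.
Cmin,ss = (D/Vd)·f/(1−f), so D = Cmin,ss·Vd·(1−f)/f.
D = 18 × 46 × (1−f)/f ≈ 18 × 46 × 1.63902 ≈ 1357.11 mg.

1357 mg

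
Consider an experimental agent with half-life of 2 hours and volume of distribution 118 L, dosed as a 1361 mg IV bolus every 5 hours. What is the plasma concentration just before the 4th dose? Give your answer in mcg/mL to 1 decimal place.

2.5 mcg/mL

f = (1/2)^(τ/t½) = (1/2)^(5/2) ≈ 0.1768.
C₀ = D/Vd = 1361/118 ≈ 11.534 mcg/mL.
Before the 4th dose, 3 doses have been given. Superposition: Cmin = C₀·(f + f² + … + f^3).
≈ 11.534 × (0.1768 + 0.0313 + 0.0055) ≈ 11.534 × 0.2136 ≈ 2.464 mcg/mL.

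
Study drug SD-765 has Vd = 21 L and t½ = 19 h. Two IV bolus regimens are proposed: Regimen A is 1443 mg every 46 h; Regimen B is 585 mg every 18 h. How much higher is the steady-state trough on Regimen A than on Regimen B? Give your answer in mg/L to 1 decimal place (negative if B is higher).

-14.2 mg/L

Regimen A: f = (1/2)^(46/19) ≈ 0.1867; Cmin,ss = (1443/21)·f/(1−f) ≈ 15.774 mg/L.
Regimen B: f = (1/2)^(18/19) ≈ 0.5186; Cmin,ss = (585/21)·f/(1−f) ≈ 30.010 mg/L.
Difference ≈ 15.774 − 30.010 ≈ -14.236 mg/L.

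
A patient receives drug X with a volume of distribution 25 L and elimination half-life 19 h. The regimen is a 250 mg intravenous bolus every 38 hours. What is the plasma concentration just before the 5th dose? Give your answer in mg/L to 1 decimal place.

f = (1/2)^(τ/t½) = (1/2)^(38/19) ≈ 0.2500.
C₀ = D/Vd = 250/25 ≈ 10.000 mg/L.
Before the 5th dose, 4 doses have been given. Superposition: Cmin = C₀·(f + f² + … + f^4).
≈ 10.000 × (0.2500 + 0.0625 + 0.0156 + 0.0039) ≈ 10.000 × 0.3320 ≈ 3.320 mg/L.

3.3 mg/L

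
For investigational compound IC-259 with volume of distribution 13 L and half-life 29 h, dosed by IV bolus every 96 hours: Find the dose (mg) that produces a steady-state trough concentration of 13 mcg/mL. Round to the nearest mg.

1507 mg

τ/t½ = 96/29 ≈ 3.3103, so f = (1/2)^(96/29) ≈ 0.100806.
Cmin,ss = (D/Vd)·f/(1−f), so D = Cmin,ss·Vd·(1−f)/f.
D = 13 × 13 × (1−f)/f ≈ 13 × 13 × 8.92004 ≈ 1507.49 mg.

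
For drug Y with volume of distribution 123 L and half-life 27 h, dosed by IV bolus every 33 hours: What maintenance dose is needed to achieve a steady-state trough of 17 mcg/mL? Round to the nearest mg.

2787 mg

τ/t½ = 33/27 ≈ 1.2222, so f = (1/2)^(33/27) ≈ 0.428622.
Cmin,ss = (D/Vd)·f/(1−f), so D = Cmin,ss·Vd·(1−f)/f.
D = 17 × 123 × (1−f)/f ≈ 17 × 123 × 1.33306 ≈ 2787.43 mg.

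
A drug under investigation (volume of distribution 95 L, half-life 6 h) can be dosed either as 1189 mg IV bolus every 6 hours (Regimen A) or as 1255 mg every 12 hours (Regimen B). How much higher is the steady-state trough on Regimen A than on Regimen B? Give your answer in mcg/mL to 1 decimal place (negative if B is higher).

8.1 mcg/mL

Regimen A: f = (1/2)^(6/6) ≈ 0.5000; Cmin,ss = (1189/95)·f/(1−f) ≈ 12.516 mcg/mL.
Regimen B: f = (1/2)^(12/6) ≈ 0.2500; Cmin,ss = (1255/95)·f/(1−f) ≈ 4.404 mcg/mL.
Difference ≈ 12.516 − 4.404 ≈ 8.112 mcg/mL.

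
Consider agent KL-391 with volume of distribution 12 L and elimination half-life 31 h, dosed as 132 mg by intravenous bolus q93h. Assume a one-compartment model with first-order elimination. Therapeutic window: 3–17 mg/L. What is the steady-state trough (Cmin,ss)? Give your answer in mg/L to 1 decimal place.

1.6 mg/L

The dosing interval is 3 half-lives, so f = 2^(−3) = 0.125.
Accumulation ratio R = 1/(1 − f) = 1/0.875 = 8/7.
Single-dose peak C₀ = D/Vd = 132/12 = 11 mg/L.
Steady-state peak Cmax,ss = C₀·R = 11 × 8/7 ≈ 12.571 mg/L.
Steady-state trough Cmin,ss = Cmax,ss·f ≈ 12.571 × 0.125 ≈ 1.571 mg/L.
Trough 1.6 mg/L vs MEC 3 mg/L: subtherapeutic.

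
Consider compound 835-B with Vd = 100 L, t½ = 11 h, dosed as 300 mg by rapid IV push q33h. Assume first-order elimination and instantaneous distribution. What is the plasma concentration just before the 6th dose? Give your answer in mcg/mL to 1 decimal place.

0.4 mcg/mL

f = (1/2)^(τ/t½) = (1/2)^(33/11) ≈ 0.1250.
C₀ = D/Vd = 300/100 ≈ 3.000 mcg/mL.
Before the 6th dose, 5 doses have been given. Superposition: Cmin = C₀·(f + f² + … + f^5).
≈ 3.000 × (0.1250 + 0.0156 + 0.0020 + 0.0002 + 0.0000) ≈ 3.000 × 0.1428 ≈ 0.428 mcg/mL.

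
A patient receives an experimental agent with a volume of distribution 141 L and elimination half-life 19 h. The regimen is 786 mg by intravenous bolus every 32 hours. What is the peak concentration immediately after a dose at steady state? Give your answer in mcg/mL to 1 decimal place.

8.1 mcg/mL

Over one 32-h interval, 32/19 ≈ 1.6842 half-lives elapse, leaving f ≈ 0.3112 of each dose.
Accumulation ratio R = 1/(1 − f) ≈ 1/0.6888 ≈ 1.4518.
Single-dose peak C₀ = D/Vd = 786/141 ≈ 5.574 mcg/mL.
Steady-state peak Cmax,ss = C₀·R ≈ 5.574 × 1.4518 ≈ 8.092 mcg/mL.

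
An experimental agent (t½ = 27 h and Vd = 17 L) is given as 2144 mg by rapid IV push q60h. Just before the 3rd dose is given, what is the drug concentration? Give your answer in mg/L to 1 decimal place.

32.8 mg/L

f = (1/2)^(τ/t½) = (1/2)^(60/27) ≈ 0.2143.
C₀ = D/Vd = 2144/17 ≈ 126.118 mg/L.
Before the 3rd dose, 2 doses have been given. Superposition: Cmin = C₀·(f + f²).
≈ 126.118 × (0.2143 + 0.0459) ≈ 126.118 × 0.2602 ≈ 32.816 mg/L.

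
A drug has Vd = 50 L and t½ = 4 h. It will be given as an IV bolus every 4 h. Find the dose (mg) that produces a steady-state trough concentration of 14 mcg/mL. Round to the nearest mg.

τ/t½ = 4/4 ≈ 1, so f = (1/2)^(4/4) ≈ 0.500000.
Cmin,ss = (D/Vd)·f/(1−f), so D = Cmin,ss·Vd·(1−f)/f.
D = 14 × 50 × (1−f)/f ≈ 14 × 50 × 1.00000 ≈ 700.00 mg.

700 mg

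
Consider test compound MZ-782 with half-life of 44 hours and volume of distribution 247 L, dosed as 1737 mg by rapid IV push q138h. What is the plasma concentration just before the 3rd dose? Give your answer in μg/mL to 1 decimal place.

0.9 μg/mL

f = (1/2)^(τ/t½) = (1/2)^(138/44) ≈ 0.1137.
C₀ = D/Vd = 1737/247 ≈ 7.032 μg/mL.
Before the 3rd dose, 2 doses have been given. Superposition: Cmin = C₀·(f + f²).
≈ 7.032 × (0.1137 + 0.0129) ≈ 7.032 × 0.1266 ≈ 0.890 μg/mL.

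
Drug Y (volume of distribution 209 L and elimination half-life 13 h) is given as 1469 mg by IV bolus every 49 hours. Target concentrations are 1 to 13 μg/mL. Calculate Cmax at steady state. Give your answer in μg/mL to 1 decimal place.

Over one 49-h interval, 49/13 ≈ 3.7692 half-lives elapse, leaving f ≈ 0.0733 of each dose.
At steady state, accumulation factor R = 1/(1 − e^(−kτ)) ≈ 1.0791.
Each bolus raises the concentration by D/Vd = 1469/209 ≈ 7.029 μg/mL.
Steady-state peak Cmax,ss = C₀·R ≈ 7.029 × 1.0791 ≈ 7.585 μg/mL.
Peak 7.6 μg/mL vs MTC 13 μg/mL: below toxic threshold.

7.6 μg/mL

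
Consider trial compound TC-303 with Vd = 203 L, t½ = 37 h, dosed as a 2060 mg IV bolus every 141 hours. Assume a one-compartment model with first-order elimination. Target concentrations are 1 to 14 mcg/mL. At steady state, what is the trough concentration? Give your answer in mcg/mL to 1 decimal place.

k = ln2/t½ = ln2/37 ≈ 0.018734 h⁻¹; fraction remaining f = e^(−kτ) = e^(−0.018734×141) ≈ 0.0713.
Accumulation ratio R = 1/(1 − f) ≈ 1/0.9287 ≈ 1.0768.
Each bolus raises the concentration by D/Vd = 2060/203 ≈ 10.148 mcg/mL.
Cmax,ss = C₀/(1 − f) ≈ 10.148/0.9287 ≈ 10.927 mcg/mL.
One interval later, Cmin,ss = Cmax,ss·e^(−kτ) ≈ 10.927 × 0.0713 ≈ 0.779 mcg/mL.
Trough 0.8 mcg/mL vs MEC 1 mcg/mL: subtherapeutic.

0.8 mcg/mL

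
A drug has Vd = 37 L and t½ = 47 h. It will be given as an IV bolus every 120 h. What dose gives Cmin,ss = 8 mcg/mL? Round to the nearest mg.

τ/t½ = 120/47 ≈ 2.5532, so f = (1/2)^(120/47) ≈ 0.170378.
Cmin,ss = (D/Vd)·f/(1−f), so D = Cmin,ss·Vd·(1−f)/f.
D = 8 × 37 × (1−f)/f ≈ 8 × 37 × 4.86930 ≈ 1441.31 mg.

1441 mg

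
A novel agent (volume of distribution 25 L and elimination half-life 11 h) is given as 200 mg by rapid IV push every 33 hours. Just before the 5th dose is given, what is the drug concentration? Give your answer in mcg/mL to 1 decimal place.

1.1 mcg/mL

f = (1/2)^(τ/t½) = (1/2)^(33/11) ≈ 0.1250.
C₀ = D/Vd = 200/25 ≈ 8.000 mcg/mL.
Before the 5th dose, 4 doses have been given. Superposition: Cmin = C₀·(f + f² + … + f^4).
≈ 8.000 × (0.1250 + 0.0156 + 0.0020 + 0.0002) ≈ 8.000 × 0.1428 ≈ 1.142 mcg/mL.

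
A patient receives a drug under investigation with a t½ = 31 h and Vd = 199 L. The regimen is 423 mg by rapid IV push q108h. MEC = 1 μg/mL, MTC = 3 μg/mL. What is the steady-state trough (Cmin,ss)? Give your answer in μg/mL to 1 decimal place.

Over one 108-h interval, 108/31 ≈ 3.4839 half-lives elapse, leaving f ≈ 0.0894 of each dose.
At steady state, accumulation factor R = 1/(1 − e^(−kτ)) ≈ 1.0982.
Single-dose peak C₀ = D/Vd = 423/199 ≈ 2.126 μg/mL.
Steady-state peak Cmax,ss = C₀·R ≈ 2.126 × 1.0982 ≈ 2.335 μg/mL.
One interval later, Cmin,ss = Cmax,ss·e^(−kτ) ≈ 2.335 × 0.0894 ≈ 0.209 μg/mL.
Trough 0.2 μg/mL vs MEC 1 μg/mL: subtherapeutic.

0.2 μg/mL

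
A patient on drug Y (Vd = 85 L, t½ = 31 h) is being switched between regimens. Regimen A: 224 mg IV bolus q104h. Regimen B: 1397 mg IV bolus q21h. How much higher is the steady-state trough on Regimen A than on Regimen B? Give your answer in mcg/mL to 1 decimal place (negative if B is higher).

-27.1 mcg/mL

Regimen A: f = (1/2)^(104/31) ≈ 0.0977; Cmin,ss = (224/85)·f/(1−f) ≈ 0.285 mcg/mL.
Regimen B: f = (1/2)^(21/31) ≈ 0.6253; Cmin,ss = (1397/85)·f/(1−f) ≈ 27.427 mcg/mL.
Difference ≈ 0.285 − 27.427 ≈ -27.142 mcg/mL.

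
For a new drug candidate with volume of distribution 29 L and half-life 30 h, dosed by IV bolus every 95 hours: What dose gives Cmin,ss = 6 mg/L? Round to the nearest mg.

1388 mg

τ/t½ = 95/30 ≈ 3.1667, so f = (1/2)^(95/30) ≈ 0.111362.
Cmin,ss = (D/Vd)·f/(1−f), so D = Cmin,ss·Vd·(1−f)/f.
D = 6 × 29 × (1−f)/f ≈ 6 × 29 × 7.97972 ≈ 1388.47 mg.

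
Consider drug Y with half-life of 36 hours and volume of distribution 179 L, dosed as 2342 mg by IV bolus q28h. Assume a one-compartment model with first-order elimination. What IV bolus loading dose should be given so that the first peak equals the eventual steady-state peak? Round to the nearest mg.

f = (1/2)^(28/36) ≈ 0.583265; accumulation ratio R = 1/(1−f) ≈ 2.39961.
Loading dose to hit Cmax,ss on first dose: D_load = D_maint·R ≈ 2342 × 2.39961 ≈ 5619.89 mg.

5620 mg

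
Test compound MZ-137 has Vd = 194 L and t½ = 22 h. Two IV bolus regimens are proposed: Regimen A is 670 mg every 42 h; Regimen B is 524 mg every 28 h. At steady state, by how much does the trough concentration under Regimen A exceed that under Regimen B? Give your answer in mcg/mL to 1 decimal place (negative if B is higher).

Regimen A: f = (1/2)^(42/22) ≈ 0.2663; Cmin,ss = (670/194)·f/(1−f) ≈ 1.254 mcg/mL.
Regimen B: f = (1/2)^(28/22) ≈ 0.4139; Cmin,ss = (524/194)·f/(1−f) ≈ 1.907 mcg/mL.
Difference ≈ 1.254 − 1.907 ≈ -0.653 mcg/mL.

-0.7 mcg/mL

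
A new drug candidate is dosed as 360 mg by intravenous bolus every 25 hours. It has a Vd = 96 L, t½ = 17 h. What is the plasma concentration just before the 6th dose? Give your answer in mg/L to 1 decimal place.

2.1 mg/L

f = (1/2)^(τ/t½) = (1/2)^(25/17) ≈ 0.3608.
C₀ = D/Vd = 360/96 ≈ 3.750 mg/L.
Before the 6th dose, 5 doses have been given. Superposition: Cmin = C₀·(f + f² + … + f^5).
≈ 3.750 × (0.3608 + 0.1302 + 0.0470 + 0.0169 + 0.0061) ≈ 3.750 × 0.5610 ≈ 2.104 mg/L.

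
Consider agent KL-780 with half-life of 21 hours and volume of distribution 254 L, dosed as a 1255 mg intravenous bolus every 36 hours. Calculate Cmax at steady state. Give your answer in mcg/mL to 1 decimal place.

7.1 mcg/mL

τ/t½ = 36/21 ≈ 1.7143, so fraction remaining f = (1/2)^(36/21) ≈ 0.3048.
Accumulation ratio R = 1/(1 − f) ≈ 1/0.6952 ≈ 1.4384.
Single-dose peak C₀ = D/Vd = 1255/254 ≈ 4.941 mcg/mL.
Steady-state peak Cmax,ss = C₀·R ≈ 4.941 × 1.4384 ≈ 7.107 mcg/mL.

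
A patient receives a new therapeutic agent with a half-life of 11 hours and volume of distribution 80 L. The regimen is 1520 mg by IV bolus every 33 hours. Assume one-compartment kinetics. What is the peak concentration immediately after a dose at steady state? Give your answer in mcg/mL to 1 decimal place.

The dosing interval is 3 half-lives, so f = 2^(−3) = 0.125.
Accumulation ratio R = 1/(1 − f) = 1/0.875 = 8/7.
Single-dose peak C₀ = D/Vd = 1520/80 = 19 mcg/mL.
Steady-state peak Cmax,ss = C₀·R = 19 × 8/7 ≈ 21.714 mcg/mL.

21.7 mcg/mL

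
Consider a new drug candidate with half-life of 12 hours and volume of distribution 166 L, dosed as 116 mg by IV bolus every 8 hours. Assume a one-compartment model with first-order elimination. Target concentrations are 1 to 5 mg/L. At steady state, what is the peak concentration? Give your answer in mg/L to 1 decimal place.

τ/t½ = 8/12 ≈ 0.66667, so fraction remaining f = (1/2)^(8/12) ≈ 0.6300.
At steady state, accumulation factor R = 1/(1 − e^(−kτ)) ≈ 2.7027.
Each bolus raises the concentration by D/Vd = 116/166 ≈ 0.699 mg/L.
Steady-state peak Cmax,ss = C₀·R ≈ 0.699 × 2.7027 ≈ 1.889 mg/L.
Peak 1.9 mg/L vs MTC 5 mg/L: below toxic threshold.

1.9 mg/L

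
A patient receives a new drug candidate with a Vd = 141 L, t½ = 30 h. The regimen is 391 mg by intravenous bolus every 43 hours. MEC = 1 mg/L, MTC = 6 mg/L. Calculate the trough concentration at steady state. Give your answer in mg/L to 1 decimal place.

1.6 mg/L

k = ln2/t½ = ln2/30 ≈ 0.023105 h⁻¹; fraction remaining f = e^(−kτ) = e^(−0.023105×43) ≈ 0.3703.
At steady state, accumulation factor R = 1/(1 − e^(−kτ)) ≈ 1.5881.
Each bolus raises the concentration by D/Vd = 391/141 ≈ 2.773 mg/L.
Cmax,ss = C₀/(1 − f) ≈ 2.773/0.6297 ≈ 4.404 mg/L.
One interval later, Cmin,ss = Cmax,ss·e^(−kτ) ≈ 4.404 × 0.3703 ≈ 1.631 mg/L.
Trough 1.6 mg/L vs MEC 1 mg/L: adequate.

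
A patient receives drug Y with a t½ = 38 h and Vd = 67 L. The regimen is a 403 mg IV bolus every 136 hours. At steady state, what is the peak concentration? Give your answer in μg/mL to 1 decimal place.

Over one 136-h interval, 136/38 ≈ 3.5789 half-lives elapse, leaving f ≈ 0.0837 of each dose.
Accumulation ratio R = 1/(1 − f) ≈ 1/0.9163 ≈ 1.0913.
Single-dose peak C₀ = D/Vd = 403/67 ≈ 6.015 μg/mL.
Steady-state peak Cmax,ss = C₀·R ≈ 6.015 × 1.0913 ≈ 6.564 μg/mL.

6.6 μg/mL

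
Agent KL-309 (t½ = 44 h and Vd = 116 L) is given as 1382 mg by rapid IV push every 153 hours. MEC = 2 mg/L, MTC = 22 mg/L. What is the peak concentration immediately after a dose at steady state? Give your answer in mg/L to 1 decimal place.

13.1 mg/L

τ/t½ = 153/44 ≈ 3.4773, so fraction remaining f = (1/2)^(153/44) ≈ 0.0898.
Accumulation ratio R = 1/(1 − f) ≈ 1/0.9102 ≈ 1.0987.
Each bolus raises the concentration by D/Vd = 1382/116 ≈ 11.914 mg/L.
Steady-state peak Cmax,ss = C₀·R ≈ 11.914 × 1.0987 ≈ 13.090 mg/L.
Peak 13.1 mg/L vs MTC 22 mg/L: below toxic threshold.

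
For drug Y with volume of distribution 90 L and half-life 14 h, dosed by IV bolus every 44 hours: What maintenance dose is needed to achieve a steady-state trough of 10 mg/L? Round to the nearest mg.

τ/t½ = 44/14 ≈ 3.1429, so f = (1/2)^(44/14) ≈ 0.113215.
Cmin,ss = (D/Vd)·f/(1−f), so D = Cmin,ss·Vd·(1−f)/f.
D = 10 × 90 × (1−f)/f ≈ 10 × 90 × 7.83275 ≈ 7049.47 mg.

7049 mg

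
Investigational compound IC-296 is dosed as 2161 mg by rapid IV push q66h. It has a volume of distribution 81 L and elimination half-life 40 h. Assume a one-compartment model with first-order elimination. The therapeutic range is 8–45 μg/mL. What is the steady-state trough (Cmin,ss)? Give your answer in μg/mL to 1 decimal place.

12.5 μg/mL

τ/t½ = 66/40 ≈ 1.65, so fraction remaining f = (1/2)^(66/40) ≈ 0.3186.
At steady state, accumulation factor R = 1/(1 − e^(−kτ)) ≈ 1.4676.
Single-dose peak C₀ = D/Vd = 2161/81 ≈ 26.679 μg/mL.
Steady-state peak Cmax,ss = C₀·R ≈ 26.679 × 1.4676 ≈ 39.154 μg/mL.
One interval later, Cmin,ss = Cmax,ss·e^(−kτ) ≈ 39.154 × 0.3186 ≈ 12.474 μg/mL.
Trough 12.5 μg/mL vs MEC 8 μg/mL: adequate.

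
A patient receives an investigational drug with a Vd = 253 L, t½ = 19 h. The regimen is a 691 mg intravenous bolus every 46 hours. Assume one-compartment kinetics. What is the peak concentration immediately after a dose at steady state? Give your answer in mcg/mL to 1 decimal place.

3.4 mcg/mL

Over one 46-h interval, 46/19 ≈ 2.4211 half-lives elapse, leaving f ≈ 0.1867 of each dose.
Accumulation ratio R = 1/(1 − f) ≈ 1/0.8133 ≈ 1.2296.
Single-dose peak C₀ = D/Vd = 691/253 ≈ 2.731 mcg/mL.
Steady-state peak Cmax,ss = C₀·R ≈ 2.731 × 1.2296 ≈ 3.358 mcg/mL.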